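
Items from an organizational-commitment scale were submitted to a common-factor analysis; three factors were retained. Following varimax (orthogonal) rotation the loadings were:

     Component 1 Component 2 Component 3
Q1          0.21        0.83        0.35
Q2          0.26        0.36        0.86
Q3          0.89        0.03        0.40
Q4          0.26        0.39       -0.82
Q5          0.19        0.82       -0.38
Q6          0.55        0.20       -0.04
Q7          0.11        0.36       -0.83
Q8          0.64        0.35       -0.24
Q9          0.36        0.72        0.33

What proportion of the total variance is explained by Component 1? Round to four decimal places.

0.2068

SS loadings for Component 1 = 0.21² + 0.26² + 0.89² + 0.26² + 0.19² + 0.55² + 0.11² + 0.64² + 0.36² = 1.8613
Proportion of variance = 1.8613 / 9 = 0.2068.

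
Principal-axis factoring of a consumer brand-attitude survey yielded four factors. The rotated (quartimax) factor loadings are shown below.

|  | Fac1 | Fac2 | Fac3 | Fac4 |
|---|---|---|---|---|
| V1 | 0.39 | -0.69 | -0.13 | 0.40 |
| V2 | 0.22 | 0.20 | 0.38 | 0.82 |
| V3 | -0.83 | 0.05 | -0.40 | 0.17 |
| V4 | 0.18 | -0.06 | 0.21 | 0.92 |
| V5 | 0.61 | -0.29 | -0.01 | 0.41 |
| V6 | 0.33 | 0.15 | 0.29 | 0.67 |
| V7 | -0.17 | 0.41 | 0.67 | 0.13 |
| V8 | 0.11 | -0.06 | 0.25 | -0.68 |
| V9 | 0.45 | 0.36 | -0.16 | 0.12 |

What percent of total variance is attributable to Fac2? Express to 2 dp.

10.33%

SS loadings for Fac2 = (-0.69)² + 0.20² + 0.05² + (-0.06)² + (-0.29)² + 0.15² + 0.41² + (-0.06)² + 0.36² = 0.9301
With 9 standardized items, total variance = 9. Proportion = 0.9301/9 = 0.1033 → 10.33%.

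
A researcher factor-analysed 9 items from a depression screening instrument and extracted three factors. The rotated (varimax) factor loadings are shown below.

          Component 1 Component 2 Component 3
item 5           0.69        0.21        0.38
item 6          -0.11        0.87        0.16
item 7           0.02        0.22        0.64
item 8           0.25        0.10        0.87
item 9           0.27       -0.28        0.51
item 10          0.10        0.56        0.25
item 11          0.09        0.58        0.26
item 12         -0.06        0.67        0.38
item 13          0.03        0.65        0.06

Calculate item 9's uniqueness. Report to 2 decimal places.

h² = 0.27² + (-0.28)² + 0.51² = 0.0729 + 0.0784 + 0.2601 = 0.4114
Uniqueness u² = 1 − h² = 1 − 0.4114 = 0.5886

0.59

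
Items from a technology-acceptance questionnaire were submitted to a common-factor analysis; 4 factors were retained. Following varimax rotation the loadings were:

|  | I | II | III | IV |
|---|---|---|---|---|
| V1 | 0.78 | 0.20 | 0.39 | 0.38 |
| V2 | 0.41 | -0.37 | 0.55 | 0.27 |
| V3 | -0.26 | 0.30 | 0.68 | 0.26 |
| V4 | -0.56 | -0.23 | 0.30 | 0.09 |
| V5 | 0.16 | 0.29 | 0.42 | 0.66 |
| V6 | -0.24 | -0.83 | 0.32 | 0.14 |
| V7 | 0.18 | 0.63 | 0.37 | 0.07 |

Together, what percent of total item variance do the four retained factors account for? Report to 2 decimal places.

SS loadings by factor: 1.2733, 1.4897, 1.4227, 0.7531; total = 4.9388.
Total variance with 7 standardized items is 7, so the solution explains 4.9388/7 = 0.7055 = 70.55%.

70.55%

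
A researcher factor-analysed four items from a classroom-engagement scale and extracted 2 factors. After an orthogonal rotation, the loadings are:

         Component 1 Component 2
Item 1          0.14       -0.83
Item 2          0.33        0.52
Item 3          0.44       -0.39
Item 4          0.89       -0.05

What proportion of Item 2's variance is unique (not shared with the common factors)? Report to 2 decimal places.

h² = 0.33² + 0.52² = 0.1089 + 0.2704 = 0.3793
Uniqueness u² = 1 − h² = 1 − 0.3793 = 0.6207

0.62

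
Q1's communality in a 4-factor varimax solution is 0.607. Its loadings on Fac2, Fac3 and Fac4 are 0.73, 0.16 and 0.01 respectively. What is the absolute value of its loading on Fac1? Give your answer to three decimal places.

Under orthogonal rotation h² = Σλ², so λ_Fac1² = h² − (0.5586) = 0.607 − 0.5586 = 0.0484.
|λ| = √0.0484 = 0.2200.

0.220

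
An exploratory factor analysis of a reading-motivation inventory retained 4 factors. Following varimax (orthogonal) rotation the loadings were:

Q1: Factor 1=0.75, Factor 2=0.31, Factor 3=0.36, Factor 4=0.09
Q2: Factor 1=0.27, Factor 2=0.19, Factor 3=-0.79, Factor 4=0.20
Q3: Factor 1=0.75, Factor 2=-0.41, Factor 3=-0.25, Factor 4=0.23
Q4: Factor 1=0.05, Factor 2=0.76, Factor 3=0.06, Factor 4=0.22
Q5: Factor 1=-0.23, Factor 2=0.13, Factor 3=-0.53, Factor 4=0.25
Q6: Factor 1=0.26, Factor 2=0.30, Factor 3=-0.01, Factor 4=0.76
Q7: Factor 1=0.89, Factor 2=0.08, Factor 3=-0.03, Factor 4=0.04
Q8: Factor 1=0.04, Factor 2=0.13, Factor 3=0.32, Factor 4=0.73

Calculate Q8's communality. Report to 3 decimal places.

h² = 0.04² + 0.13² + 0.32² + 0.73² = 0.0016 + 0.0169 + 0.1024 + 0.5329 = 0.6538

0.654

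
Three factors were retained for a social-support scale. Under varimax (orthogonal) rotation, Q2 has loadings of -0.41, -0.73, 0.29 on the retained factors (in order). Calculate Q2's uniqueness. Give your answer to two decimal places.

0.21

h² = (-0.41)² + (-0.73)² + 0.29² = 0.1681 + 0.5329 + 0.0841 = 0.7851
Uniqueness u² = 1 − h² = 1 − 0.7851 = 0.2149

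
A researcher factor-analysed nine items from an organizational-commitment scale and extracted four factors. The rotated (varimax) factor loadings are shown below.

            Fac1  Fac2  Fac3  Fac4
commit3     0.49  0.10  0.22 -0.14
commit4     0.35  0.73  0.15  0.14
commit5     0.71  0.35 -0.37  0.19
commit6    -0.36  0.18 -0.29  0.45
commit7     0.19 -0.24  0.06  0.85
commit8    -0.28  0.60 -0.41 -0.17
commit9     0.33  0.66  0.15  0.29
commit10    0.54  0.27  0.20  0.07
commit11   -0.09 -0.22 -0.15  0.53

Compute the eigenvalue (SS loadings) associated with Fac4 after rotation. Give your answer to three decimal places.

1.399

SS loadings for Fac4 = (-0.14)² + 0.14² + 0.19² + 0.45² + 0.85² + (-0.17)² + 0.29² + 0.07² + 0.53² = 0.0196 + 0.0196 + 0.0361 + 0.2025 + 0.7225 + 0.0289 + 0.0841 + 0.0049 + 0.2809 = 1.3991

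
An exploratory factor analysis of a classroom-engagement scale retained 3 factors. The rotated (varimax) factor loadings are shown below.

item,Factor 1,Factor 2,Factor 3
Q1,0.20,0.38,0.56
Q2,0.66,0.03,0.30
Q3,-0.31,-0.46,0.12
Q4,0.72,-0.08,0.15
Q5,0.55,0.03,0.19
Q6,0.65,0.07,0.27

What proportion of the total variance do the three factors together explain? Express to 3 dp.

0.456

Communalities: 0.4980, 0.5265, 0.3221, 0.5473, 0.3395, 0.5003; Σh² = 2.7337.
Total variance with 6 standardized items is 6, so the solution explains 2.7337/6 = 0.4556.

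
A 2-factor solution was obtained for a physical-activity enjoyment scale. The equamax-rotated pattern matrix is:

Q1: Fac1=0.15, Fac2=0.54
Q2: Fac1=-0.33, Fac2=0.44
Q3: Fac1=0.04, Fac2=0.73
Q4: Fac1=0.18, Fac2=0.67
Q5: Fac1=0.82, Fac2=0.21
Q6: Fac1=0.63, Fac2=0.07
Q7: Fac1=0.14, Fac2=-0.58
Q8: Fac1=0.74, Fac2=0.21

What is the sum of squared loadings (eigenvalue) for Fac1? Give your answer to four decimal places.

1.8019

SS loadings for Fac1 = 0.15² + (-0.33)² + 0.04² + 0.18² + 0.82² + 0.63² + 0.14² + 0.74² = 0.0225 + 0.1089 + 0.0016 + 0.0324 + 0.6724 + 0.3969 + 0.0196 + 0.5476 = 1.8019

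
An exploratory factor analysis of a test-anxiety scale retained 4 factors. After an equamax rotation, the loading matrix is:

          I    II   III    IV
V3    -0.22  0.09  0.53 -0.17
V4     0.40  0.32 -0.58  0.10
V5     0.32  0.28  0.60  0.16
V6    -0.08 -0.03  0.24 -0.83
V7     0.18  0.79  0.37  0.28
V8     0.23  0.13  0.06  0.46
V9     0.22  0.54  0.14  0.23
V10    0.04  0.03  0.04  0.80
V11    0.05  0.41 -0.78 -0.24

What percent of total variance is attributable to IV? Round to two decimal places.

19.93%

SS loadings for IV = (-0.17)² + 0.10² + 0.16² + (-0.83)² + 0.28² + 0.46² + 0.23² + 0.80² + (-0.24)² = 1.7939
With 9 standardized items, total variance = 9. Proportion = 1.7939/9 = 0.1993 → 19.93%.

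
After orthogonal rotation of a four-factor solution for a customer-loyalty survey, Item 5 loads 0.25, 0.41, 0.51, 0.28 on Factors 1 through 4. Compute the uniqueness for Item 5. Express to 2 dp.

0.43

h² = 0.25² + 0.41² + 0.51² + 0.28² = 0.0625 + 0.1681 + 0.2601 + 0.0784 = 0.5691
Uniqueness u² = 1 − h² = 1 − 0.5691 = 0.4309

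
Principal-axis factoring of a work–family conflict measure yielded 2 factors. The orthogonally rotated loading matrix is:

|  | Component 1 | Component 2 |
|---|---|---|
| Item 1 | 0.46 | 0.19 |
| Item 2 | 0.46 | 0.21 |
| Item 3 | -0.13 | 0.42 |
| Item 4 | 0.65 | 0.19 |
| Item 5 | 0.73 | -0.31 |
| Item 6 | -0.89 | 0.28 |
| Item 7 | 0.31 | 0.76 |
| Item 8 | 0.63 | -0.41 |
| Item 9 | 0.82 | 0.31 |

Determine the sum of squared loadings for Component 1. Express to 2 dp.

3.35

SS loadings for Component 1 = 0.46² + 0.46² + (-0.13)² + 0.65² + 0.73² + (-0.89)² + 0.31² + 0.63² + 0.82² = 0.2116 + 0.2116 + 0.0169 + 0.4225 + 0.5329 + 0.7921 + 0.0961 + 0.3969 + 0.6724 = 3.3530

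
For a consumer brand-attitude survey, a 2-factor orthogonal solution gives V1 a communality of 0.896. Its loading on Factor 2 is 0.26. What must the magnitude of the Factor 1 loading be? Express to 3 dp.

0.910

Under orthogonal rotation h² = Σλ², so λ_Factor 1² = h² − (0.0676) = 0.896 − 0.0676 = 0.8284.
|λ| = √0.8284 = 0.9102.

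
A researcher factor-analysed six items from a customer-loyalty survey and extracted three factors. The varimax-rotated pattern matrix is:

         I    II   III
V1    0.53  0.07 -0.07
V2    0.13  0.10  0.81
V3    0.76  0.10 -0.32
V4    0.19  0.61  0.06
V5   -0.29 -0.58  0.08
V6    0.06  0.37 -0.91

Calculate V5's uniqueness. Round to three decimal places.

h² = (-0.29)² + (-0.58)² + 0.08² = 0.0841 + 0.3364 + 0.0064 = 0.4269
Uniqueness u² = 1 − h² = 1 − 0.4269 = 0.5731

0.573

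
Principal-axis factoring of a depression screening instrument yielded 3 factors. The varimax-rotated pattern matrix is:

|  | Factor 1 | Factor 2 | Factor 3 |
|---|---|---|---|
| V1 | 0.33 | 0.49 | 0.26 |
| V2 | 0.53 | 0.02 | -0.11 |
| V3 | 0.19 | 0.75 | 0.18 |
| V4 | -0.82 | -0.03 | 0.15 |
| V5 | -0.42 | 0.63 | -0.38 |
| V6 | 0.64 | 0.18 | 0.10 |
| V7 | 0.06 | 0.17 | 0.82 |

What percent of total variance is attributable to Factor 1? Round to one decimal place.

24.1%

SS loadings for Factor 1 = 0.33² + 0.53² + 0.19² + (-0.82)² + (-0.42)² + 0.64² + 0.06² = 1.6879
With 7 standardized items, total variance = 7. Proportion = 1.6879/7 = 0.2411 → 24.11%.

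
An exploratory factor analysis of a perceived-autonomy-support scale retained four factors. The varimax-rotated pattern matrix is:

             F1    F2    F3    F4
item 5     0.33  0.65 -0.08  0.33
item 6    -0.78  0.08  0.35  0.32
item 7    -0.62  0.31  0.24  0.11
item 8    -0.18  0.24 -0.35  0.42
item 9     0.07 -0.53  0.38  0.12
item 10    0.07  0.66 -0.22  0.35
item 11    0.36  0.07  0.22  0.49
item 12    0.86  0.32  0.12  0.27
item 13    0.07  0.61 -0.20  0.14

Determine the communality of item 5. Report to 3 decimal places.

0.647

h² = 0.33² + 0.65² + (-0.08)² + 0.33² = 0.1089 + 0.4225 + 0.0064 + 0.1089 = 0.6467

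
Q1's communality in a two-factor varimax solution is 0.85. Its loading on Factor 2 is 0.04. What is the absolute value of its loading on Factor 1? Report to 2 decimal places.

0.92

Under orthogonal rotation h² = Σλ², so λ_Factor 1² = h² − (0.0016) = 0.85 − 0.0016 = 0.8484.
|λ| = √0.8484 = 0.9211.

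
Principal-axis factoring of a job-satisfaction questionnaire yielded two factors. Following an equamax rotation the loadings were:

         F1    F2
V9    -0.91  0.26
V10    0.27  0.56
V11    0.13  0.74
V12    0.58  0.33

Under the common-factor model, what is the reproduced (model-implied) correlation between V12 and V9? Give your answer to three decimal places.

r̂ = Σ λ_i·λ_j across factors = (0.58)(-0.91) + (0.33)(0.26)
  = -0.5278 +0.0858 = -0.4420

-0.442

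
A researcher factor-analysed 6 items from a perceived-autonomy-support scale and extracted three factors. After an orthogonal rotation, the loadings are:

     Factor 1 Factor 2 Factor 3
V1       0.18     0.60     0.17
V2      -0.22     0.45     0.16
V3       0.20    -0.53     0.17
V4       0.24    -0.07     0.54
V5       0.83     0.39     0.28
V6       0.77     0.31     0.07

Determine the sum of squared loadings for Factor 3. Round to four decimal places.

SS loadings for Factor 3 = 0.17² + 0.16² + 0.17² + 0.54² + 0.28² + 0.07² = 0.0289 + 0.0256 + 0.0289 + 0.2916 + 0.0784 + 0.0049 = 0.4583

0.4583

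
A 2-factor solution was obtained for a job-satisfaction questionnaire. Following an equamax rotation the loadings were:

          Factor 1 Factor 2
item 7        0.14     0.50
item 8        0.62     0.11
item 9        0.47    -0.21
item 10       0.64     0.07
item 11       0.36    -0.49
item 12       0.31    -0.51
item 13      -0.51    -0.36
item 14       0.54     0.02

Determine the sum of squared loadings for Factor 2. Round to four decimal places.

SS loadings for Factor 2 = 0.50² + 0.11² + (-0.21)² + 0.07² + (-0.49)² + (-0.51)² + (-0.36)² + 0.02² = 0.2500 + 0.0121 + 0.0441 + 0.0049 + 0.2401 + 0.2601 + 0.1296 + 0.0004 = 0.9413

0.9413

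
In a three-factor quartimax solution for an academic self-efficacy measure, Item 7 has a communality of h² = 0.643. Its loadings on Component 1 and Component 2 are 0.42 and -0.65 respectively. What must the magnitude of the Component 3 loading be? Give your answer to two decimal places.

Under orthogonal rotation h² = Σλ², so λ_Component 3² = h² − (0.5989) = 0.643 − 0.5989 = 0.0441.
|λ| = √0.0441 = 0.2100.

0.21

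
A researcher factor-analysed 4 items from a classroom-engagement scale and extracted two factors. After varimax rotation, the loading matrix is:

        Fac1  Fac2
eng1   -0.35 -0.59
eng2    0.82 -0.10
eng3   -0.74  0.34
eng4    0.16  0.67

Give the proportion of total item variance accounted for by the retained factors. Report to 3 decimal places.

0.573

Communalities: 0.4706, 0.6824, 0.6632, 0.4745; Σh² = 2.2907.
Total variance with 4 standardized items is 4, so the solution explains 2.2907/4 = 0.5727.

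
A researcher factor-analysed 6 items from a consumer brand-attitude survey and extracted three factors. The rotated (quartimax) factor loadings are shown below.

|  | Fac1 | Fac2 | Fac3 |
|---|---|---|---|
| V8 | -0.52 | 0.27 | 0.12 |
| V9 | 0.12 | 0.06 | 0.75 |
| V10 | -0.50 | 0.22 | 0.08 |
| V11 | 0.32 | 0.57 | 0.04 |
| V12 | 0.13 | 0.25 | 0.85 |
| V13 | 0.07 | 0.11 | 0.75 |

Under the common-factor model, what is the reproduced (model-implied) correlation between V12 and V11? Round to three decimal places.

0.218

r̂ = Σ λ_i·λ_j across factors = (0.13)(0.32) + (0.25)(0.57) + (0.85)(0.04)
  = +0.0416 +0.1425 +0.0340 = 0.2181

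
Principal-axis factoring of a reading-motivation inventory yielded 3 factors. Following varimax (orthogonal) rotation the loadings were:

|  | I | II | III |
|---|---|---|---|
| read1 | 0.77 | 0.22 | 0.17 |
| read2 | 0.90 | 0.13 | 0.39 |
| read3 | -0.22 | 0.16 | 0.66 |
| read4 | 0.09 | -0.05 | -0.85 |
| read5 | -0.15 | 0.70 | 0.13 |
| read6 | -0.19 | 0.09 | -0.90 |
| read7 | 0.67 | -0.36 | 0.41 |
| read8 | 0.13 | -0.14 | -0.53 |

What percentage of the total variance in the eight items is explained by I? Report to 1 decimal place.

24.8%

SS loadings for I = 0.77² + 0.90² + (-0.22)² + 0.09² + (-0.15)² + (-0.19)² + 0.67² + 0.13² = 1.9838
With 8 standardized items, total variance = 8. Proportion = 1.9838/8 = 0.2480 → 24.80%.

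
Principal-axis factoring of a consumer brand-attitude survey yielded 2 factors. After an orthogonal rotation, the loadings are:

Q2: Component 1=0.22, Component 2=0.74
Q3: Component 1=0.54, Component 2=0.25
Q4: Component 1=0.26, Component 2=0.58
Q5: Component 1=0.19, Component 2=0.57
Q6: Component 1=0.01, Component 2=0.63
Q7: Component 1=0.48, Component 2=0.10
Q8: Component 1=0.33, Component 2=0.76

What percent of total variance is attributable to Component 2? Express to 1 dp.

32.2%

SS loadings for Component 2 = 0.74² + 0.25² + 0.58² + 0.57² + 0.63² + 0.10² + 0.76² = 2.2559
With 7 standardized items, total variance = 7. Proportion = 2.2559/7 = 0.3223 → 32.23%.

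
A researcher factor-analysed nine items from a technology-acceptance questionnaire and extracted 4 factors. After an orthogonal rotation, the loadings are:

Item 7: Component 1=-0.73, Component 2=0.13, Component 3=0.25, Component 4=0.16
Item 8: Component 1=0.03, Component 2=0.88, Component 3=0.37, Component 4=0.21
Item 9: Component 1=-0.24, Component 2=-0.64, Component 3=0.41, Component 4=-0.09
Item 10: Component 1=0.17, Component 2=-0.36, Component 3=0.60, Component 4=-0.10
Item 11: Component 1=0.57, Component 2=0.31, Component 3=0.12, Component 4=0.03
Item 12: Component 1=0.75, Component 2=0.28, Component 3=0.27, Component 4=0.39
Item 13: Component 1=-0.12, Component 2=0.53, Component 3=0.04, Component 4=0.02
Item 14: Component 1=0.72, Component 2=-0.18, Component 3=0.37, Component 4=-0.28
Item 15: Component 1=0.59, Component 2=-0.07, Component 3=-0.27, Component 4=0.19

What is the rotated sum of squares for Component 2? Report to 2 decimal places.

1.82

SS loadings for Component 2 = 0.13² + 0.88² + (-0.64)² + (-0.36)² + 0.31² + 0.28² + 0.53² + (-0.18)² + (-0.07)² = 0.0169 + 0.7744 + 0.4096 + 0.1296 + 0.0961 + 0.0784 + 0.2809 + 0.0324 + 0.0049 = 1.8232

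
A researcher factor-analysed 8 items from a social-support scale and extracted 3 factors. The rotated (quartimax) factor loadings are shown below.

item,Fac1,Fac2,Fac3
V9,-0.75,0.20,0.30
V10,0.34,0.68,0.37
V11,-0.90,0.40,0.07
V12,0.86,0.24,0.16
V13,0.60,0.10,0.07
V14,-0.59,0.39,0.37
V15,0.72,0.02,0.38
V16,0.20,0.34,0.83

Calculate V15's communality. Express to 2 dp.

0.66

h² = 0.72² + 0.02² + 0.38² = 0.5184 + 0.0004 + 0.1444 = 0.6632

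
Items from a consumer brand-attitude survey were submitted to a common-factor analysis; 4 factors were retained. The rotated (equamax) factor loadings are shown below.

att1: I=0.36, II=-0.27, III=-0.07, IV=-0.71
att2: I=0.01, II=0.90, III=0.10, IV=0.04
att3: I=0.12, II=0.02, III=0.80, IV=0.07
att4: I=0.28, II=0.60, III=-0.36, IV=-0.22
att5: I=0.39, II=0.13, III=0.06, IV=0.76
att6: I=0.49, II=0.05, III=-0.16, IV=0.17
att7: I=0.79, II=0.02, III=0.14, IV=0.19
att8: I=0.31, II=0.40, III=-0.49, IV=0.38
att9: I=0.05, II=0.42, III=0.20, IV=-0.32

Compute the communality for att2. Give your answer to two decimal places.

h² = 0.01² + 0.90² + 0.10² + 0.04² = 0.0001 + 0.8100 + 0.0100 + 0.0016 = 0.8217

0.82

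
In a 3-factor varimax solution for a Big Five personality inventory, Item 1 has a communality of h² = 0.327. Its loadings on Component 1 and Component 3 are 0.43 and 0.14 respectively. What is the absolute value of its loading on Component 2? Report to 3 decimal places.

Under orthogonal rotation h² = Σλ², so λ_Component 2² = h² − (0.2045) = 0.327 − 0.2045 = 0.1225.
|λ| = √0.1225 = 0.3500.

0.350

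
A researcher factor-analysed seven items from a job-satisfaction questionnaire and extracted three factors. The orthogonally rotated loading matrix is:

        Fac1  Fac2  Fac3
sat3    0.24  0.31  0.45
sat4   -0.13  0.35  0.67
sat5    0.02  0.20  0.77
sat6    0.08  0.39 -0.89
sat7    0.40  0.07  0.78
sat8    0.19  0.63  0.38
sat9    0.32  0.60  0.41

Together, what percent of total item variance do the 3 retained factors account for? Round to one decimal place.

64.4%

SS loadings by factor: 0.3798, 1.1725, 2.9573; total = 4.5096.
Total variance with 7 standardized items is 7, so the solution explains 4.5096/7 = 0.6442 = 64.42%.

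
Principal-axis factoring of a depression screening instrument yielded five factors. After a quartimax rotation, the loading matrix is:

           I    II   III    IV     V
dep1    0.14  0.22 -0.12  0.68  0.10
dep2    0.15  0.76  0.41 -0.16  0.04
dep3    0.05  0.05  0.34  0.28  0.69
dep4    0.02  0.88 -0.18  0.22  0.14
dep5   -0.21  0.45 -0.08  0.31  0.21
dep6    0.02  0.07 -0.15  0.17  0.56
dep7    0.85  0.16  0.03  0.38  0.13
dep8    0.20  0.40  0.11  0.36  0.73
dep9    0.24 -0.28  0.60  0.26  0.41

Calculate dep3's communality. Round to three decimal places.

h² = 0.05² + 0.05² + 0.34² + 0.28² + 0.69² = 0.0025 + 0.0025 + 0.1156 + 0.0784 + 0.4761 = 0.6751

0.675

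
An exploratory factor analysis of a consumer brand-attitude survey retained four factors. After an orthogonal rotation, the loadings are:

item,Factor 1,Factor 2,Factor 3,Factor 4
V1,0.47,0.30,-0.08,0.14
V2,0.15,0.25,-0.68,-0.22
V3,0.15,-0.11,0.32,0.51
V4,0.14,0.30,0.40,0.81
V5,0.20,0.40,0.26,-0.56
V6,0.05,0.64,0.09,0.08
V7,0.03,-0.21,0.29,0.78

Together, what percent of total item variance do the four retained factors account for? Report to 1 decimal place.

57.2%

SS loadings by factor: 0.3289, 0.8683, 0.8910, 1.9126; total = 4.0008.
Total variance with 7 standardized items is 7, so the solution explains 4.0008/7 = 0.5715 = 57.15%.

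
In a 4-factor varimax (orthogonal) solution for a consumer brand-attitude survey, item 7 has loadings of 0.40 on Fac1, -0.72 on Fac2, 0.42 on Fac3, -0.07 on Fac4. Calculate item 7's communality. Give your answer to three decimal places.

0.860

h² = 0.40² + (-0.72)² + 0.42² + (-0.07)² = 0.1600 + 0.5184 + 0.1764 + 0.0049 = 0.8597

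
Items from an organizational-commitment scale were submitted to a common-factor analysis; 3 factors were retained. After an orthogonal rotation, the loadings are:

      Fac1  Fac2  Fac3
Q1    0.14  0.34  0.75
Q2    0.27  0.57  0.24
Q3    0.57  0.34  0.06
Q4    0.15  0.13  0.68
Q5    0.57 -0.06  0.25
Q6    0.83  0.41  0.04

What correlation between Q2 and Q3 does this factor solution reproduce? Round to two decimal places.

r̂ = Σ λ_i·λ_j across factors = (0.27)(0.57) + (0.57)(0.34) + (0.24)(0.06)
  = +0.1539 +0.1938 +0.0144 = 0.3621

0.36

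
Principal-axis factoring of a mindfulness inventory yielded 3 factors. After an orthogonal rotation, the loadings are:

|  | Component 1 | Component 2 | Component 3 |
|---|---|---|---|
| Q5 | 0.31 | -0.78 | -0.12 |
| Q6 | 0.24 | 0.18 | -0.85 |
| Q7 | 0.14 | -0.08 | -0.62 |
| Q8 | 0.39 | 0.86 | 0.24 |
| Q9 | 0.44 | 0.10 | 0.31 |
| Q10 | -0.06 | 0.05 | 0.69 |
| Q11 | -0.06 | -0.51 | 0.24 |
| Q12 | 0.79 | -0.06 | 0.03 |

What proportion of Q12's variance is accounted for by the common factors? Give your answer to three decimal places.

h² = 0.79² + (-0.06)² + 0.03² = 0.6241 + 0.0036 + 0.0009 = 0.6286

0.629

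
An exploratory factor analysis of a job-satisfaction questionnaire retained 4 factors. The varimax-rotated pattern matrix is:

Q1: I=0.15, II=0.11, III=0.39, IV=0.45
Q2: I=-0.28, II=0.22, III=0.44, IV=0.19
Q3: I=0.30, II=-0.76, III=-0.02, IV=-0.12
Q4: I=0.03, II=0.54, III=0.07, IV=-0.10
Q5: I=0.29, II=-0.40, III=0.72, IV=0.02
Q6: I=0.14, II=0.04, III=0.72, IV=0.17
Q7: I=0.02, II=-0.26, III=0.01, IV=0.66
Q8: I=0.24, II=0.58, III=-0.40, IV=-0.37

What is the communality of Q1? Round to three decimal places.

h² = 0.15² + 0.11² + 0.39² + 0.45² = 0.0225 + 0.0121 + 0.1521 + 0.2025 = 0.3892

0.389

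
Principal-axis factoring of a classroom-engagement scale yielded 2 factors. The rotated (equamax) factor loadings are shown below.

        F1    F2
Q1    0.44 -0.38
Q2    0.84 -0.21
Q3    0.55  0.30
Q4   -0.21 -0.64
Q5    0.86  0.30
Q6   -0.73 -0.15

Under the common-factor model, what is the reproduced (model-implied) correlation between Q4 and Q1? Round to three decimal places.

0.151

r̂ = Σ λ_i·λ_j across factors = (-0.21)(0.44) + (-0.64)(-0.38)
  = -0.0924 +0.2432 = 0.1508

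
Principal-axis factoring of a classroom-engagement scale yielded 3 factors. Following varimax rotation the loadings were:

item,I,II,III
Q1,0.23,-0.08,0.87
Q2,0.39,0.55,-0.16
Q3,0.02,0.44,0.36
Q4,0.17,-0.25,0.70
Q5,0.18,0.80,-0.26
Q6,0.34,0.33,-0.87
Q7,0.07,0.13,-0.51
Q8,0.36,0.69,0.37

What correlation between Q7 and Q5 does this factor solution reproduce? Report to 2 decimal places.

r̂ = Σ λ_i·λ_j across factors = (0.07)(0.18) + (0.13)(0.80) + (-0.51)(-0.26)
  = +0.0126 +0.1040 +0.1326 = 0.2492

0.25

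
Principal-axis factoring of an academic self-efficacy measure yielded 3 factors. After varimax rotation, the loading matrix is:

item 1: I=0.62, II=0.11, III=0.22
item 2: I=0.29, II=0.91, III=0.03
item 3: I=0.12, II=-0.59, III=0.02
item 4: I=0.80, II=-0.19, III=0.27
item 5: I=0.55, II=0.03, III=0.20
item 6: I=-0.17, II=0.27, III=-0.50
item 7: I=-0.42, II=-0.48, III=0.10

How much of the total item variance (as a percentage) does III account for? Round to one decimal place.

SS loadings for III = 0.22² + 0.03² + 0.02² + 0.27² + 0.20² + (-0.50)² + 0.10² = 0.4226
With 7 standardized items, total variance = 7. Proportion = 0.4226/7 = 0.0604 → 6.04%.

6.0%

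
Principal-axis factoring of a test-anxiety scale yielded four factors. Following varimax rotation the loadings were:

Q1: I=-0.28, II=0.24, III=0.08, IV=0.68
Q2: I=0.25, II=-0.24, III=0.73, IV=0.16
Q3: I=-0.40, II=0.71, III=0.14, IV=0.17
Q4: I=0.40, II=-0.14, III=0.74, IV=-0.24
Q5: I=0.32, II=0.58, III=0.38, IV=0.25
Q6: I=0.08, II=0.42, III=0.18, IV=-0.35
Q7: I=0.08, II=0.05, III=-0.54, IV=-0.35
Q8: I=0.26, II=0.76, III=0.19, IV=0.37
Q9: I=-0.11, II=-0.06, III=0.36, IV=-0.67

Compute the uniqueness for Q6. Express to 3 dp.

0.662

h² = 0.08² + 0.42² + 0.18² + (-0.35)² = 0.0064 + 0.1764 + 0.0324 + 0.1225 = 0.3377
Uniqueness u² = 1 − h² = 1 − 0.3377 = 0.6623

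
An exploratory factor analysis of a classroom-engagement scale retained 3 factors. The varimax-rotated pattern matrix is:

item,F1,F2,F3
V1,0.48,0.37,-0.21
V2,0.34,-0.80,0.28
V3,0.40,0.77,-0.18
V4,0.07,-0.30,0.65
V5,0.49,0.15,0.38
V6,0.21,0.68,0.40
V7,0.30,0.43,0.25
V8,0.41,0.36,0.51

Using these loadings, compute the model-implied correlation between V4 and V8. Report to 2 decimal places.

0.25

r̂ = Σ λ_i·λ_j across factors = (0.07)(0.41) + (-0.30)(0.36) + (0.65)(0.51)
  = +0.0287 -0.1080 +0.3315 = 0.2522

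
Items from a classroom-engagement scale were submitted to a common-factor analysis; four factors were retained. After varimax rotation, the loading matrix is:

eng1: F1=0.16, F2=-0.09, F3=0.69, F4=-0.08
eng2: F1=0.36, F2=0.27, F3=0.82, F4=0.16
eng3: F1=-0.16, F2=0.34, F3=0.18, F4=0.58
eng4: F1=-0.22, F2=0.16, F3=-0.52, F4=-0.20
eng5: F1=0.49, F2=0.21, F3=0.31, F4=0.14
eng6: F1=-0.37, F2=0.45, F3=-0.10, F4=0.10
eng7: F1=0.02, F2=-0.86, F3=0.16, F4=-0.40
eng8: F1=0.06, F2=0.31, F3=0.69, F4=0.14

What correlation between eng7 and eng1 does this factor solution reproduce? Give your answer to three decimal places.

r̂ = Σ λ_i·λ_j across factors = (0.02)(0.16) + (-0.86)(-0.09) + (0.16)(0.69) + (-0.40)(-0.08)
  = +0.0032 +0.0774 +0.1104 +0.0320 = 0.2230

0.223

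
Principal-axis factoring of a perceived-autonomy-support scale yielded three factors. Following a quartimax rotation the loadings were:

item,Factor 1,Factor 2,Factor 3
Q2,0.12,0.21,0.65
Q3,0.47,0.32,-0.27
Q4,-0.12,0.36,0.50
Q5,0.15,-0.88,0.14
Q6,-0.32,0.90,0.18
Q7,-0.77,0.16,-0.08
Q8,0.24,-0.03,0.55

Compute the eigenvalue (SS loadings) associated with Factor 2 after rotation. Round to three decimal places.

1.887

SS loadings for Factor 2 = 0.21² + 0.32² + 0.36² + (-0.88)² + 0.90² + 0.16² + (-0.03)² = 0.0441 + 0.1024 + 0.1296 + 0.7744 + 0.8100 + 0.0256 + 0.0009 = 1.8870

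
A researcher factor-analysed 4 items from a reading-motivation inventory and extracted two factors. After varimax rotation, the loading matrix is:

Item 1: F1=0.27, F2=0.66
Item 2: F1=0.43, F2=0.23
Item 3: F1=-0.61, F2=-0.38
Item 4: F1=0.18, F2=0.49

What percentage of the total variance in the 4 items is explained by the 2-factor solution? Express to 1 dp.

38.4%

Communalities: 0.5085, 0.2378, 0.5165, 0.2725; Σh² = 1.5353.
Total variance with 4 standardized items is 4, so the solution explains 1.5353/4 = 0.3838 = 38.38%.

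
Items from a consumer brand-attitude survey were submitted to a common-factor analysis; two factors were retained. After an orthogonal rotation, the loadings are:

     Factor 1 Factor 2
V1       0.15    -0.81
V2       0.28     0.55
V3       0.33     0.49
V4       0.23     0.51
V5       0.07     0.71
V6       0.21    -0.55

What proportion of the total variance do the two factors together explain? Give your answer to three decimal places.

Communalities: 0.6786, 0.3809, 0.3490, 0.3130, 0.5090, 0.3466; Σh² = 2.5771.
Total variance with 6 standardized items is 6, so the solution explains 2.5771/6 = 0.4295.

0.430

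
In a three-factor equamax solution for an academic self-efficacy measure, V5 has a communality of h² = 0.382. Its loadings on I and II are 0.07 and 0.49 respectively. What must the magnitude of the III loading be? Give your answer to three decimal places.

Under orthogonal rotation h² = Σλ², so λ_III² = h² − (0.2450) = 0.382 − 0.2450 = 0.1370.
|λ| = √0.1370 = 0.3701.

0.370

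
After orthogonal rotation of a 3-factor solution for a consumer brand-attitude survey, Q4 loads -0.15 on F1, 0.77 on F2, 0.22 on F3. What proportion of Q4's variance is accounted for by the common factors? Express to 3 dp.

h² = (-0.15)² + 0.77² + 0.22² = 0.0225 + 0.5929 + 0.0484 = 0.6638

0.664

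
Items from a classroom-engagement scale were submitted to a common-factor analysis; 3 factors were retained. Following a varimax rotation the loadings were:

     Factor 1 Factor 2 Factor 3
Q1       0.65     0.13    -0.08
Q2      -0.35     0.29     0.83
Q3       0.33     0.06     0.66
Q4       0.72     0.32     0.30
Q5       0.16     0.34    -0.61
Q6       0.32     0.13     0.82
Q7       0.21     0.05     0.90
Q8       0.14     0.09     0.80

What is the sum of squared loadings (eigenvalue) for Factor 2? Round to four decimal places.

SS loadings for Factor 2 = 0.13² + 0.29² + 0.06² + 0.32² + 0.34² + 0.13² + 0.05² + 0.09² = 0.0169 + 0.0841 + 0.0036 + 0.1024 + 0.1156 + 0.0169 + 0.0025 + 0.0081 = 0.3501

0.3501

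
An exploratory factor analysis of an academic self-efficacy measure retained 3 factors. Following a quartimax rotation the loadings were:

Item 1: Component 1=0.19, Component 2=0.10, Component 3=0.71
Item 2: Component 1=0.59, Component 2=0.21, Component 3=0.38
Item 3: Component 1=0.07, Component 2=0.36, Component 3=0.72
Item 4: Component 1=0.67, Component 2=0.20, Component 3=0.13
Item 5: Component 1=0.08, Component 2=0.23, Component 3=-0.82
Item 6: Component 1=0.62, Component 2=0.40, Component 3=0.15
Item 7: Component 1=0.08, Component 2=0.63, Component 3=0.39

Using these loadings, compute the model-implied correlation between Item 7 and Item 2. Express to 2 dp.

0.33

r̂ = Σ λ_i·λ_j across factors = (0.08)(0.59) + (0.63)(0.21) + (0.39)(0.38)
  = +0.0472 +0.1323 +0.1482 = 0.3277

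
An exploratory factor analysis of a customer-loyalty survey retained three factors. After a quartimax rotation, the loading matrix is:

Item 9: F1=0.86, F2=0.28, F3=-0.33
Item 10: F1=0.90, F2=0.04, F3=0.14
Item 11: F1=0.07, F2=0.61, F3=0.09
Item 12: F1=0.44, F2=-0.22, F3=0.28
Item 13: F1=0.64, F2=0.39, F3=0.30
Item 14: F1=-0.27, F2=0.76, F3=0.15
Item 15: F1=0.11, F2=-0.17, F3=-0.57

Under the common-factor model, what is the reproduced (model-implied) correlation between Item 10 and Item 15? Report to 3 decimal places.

r̂ = Σ λ_i·λ_j across factors = (0.90)(0.11) + (0.04)(-0.17) + (0.14)(-0.57)
  = +0.0990 -0.0068 -0.0798 = 0.0124

0.012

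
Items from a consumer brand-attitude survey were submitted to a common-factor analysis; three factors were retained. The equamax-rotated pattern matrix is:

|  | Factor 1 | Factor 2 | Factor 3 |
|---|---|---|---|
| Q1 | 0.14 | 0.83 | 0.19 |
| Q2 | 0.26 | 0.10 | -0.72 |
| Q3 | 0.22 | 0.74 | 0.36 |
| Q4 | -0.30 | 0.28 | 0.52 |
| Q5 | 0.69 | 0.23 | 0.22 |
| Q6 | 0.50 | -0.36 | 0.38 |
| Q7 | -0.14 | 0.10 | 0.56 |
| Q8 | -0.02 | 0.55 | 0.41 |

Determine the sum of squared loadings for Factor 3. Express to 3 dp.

SS loadings for Factor 3 = 0.19² + (-0.72)² + 0.36² + 0.52² + 0.22² + 0.38² + 0.56² + 0.41² = 0.0361 + 0.5184 + 0.1296 + 0.2704 + 0.0484 + 0.1444 + 0.3136 + 0.1681 = 1.6290

1.629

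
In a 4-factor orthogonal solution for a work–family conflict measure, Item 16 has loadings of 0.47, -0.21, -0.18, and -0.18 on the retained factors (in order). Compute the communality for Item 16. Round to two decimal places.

h² = 0.47² + (-0.21)² + (-0.18)² + (-0.18)² = 0.2209 + 0.0441 + 0.0324 + 0.0324 = 0.3298

0.33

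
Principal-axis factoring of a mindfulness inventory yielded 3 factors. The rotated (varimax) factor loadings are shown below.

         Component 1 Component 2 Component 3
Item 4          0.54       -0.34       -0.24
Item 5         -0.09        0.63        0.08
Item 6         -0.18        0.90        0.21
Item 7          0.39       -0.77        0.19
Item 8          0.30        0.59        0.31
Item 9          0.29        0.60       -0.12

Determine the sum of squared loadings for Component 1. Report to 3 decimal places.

0.658

SS loadings for Component 1 = 0.54² + (-0.09)² + (-0.18)² + 0.39² + 0.30² + 0.29² = 0.2916 + 0.0081 + 0.0324 + 0.1521 + 0.0900 + 0.0841 = 0.6583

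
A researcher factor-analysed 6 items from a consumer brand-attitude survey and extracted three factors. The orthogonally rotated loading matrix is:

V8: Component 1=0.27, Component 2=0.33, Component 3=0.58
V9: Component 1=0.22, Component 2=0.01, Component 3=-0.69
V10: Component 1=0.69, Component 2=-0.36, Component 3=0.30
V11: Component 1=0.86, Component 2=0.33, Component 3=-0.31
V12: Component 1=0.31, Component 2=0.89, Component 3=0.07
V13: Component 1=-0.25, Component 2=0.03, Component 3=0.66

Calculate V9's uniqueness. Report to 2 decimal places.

h² = 0.22² + 0.01² + (-0.69)² = 0.0484 + 0.0001 + 0.4761 = 0.5246
Uniqueness u² = 1 − h² = 1 − 0.5246 = 0.4754

0.48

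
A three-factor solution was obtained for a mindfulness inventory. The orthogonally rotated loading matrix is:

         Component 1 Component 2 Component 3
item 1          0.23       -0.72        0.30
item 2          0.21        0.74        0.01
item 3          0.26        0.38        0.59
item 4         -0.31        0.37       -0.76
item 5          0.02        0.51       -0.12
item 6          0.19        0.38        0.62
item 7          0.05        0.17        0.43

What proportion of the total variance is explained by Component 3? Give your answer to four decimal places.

0.2285

SS loadings for Component 3 = 0.30² + 0.01² + 0.59² + (-0.76)² + (-0.12)² + 0.62² + 0.43² = 1.5995
Proportion of variance = 1.5995 / 7 = 0.2285.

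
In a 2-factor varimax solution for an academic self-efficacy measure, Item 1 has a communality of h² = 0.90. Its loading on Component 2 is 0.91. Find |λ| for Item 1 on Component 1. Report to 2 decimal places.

Under orthogonal rotation h² = Σλ², so λ_Component 1² = h² − (0.8281) = 0.90 − 0.8281 = 0.0719.
|λ| = √0.0719 = 0.2681.

0.27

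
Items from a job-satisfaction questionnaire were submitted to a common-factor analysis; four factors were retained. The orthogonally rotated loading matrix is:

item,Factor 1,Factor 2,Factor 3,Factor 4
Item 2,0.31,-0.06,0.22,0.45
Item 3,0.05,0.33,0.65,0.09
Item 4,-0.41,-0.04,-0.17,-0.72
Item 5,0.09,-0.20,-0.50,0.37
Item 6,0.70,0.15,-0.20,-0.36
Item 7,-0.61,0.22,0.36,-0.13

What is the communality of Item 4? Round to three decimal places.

h² = (-0.41)² + (-0.04)² + (-0.17)² + (-0.72)² = 0.1681 + 0.0016 + 0.0289 + 0.5184 = 0.7170

0.717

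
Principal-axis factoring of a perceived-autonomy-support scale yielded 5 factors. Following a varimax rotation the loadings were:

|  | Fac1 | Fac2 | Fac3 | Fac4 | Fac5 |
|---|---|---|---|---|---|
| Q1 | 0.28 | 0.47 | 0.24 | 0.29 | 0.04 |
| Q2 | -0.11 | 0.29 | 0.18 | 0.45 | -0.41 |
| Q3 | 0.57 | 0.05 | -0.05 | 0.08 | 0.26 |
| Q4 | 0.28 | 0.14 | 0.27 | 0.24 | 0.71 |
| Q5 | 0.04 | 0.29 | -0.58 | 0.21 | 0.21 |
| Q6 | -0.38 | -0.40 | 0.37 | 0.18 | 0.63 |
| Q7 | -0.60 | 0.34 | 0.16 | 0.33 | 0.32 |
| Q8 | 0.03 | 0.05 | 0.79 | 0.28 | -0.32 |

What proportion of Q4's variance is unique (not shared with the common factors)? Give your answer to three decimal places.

0.267

h² = 0.28² + 0.14² + 0.27² + 0.24² + 0.71² = 0.0784 + 0.0196 + 0.0729 + 0.0576 + 0.5041 = 0.7326
Uniqueness u² = 1 − h² = 1 − 0.7326 = 0.2674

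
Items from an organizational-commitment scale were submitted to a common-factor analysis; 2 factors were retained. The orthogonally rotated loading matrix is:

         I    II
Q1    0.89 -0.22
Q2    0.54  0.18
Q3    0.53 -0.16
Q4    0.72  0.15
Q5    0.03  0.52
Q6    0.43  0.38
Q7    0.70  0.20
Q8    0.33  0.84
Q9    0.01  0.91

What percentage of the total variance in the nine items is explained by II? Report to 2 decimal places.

SS loadings for II = (-0.22)² + 0.18² + (-0.16)² + 0.15² + 0.52² + 0.38² + 0.20² + 0.84² + 0.91² = 2.1174
With 9 standardized items, total variance = 9. Proportion = 2.1174/9 = 0.2353 → 23.53%.

23.53%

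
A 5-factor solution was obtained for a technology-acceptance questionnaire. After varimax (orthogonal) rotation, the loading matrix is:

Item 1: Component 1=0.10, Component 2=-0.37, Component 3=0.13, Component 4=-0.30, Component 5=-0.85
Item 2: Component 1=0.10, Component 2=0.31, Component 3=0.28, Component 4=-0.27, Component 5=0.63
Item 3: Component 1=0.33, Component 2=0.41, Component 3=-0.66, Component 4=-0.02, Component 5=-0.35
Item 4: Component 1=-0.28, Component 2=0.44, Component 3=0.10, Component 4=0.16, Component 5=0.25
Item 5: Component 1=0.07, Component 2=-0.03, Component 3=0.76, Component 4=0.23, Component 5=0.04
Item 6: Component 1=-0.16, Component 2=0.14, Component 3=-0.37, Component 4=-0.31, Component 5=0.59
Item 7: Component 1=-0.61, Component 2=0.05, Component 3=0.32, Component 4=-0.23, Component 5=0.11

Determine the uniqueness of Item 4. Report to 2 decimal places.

h² = (-0.28)² + 0.44² + 0.10² + 0.16² + 0.25² = 0.0784 + 0.1936 + 0.0100 + 0.0256 + 0.0625 = 0.3701
Uniqueness u² = 1 − h² = 1 − 0.3701 = 0.6299

0.63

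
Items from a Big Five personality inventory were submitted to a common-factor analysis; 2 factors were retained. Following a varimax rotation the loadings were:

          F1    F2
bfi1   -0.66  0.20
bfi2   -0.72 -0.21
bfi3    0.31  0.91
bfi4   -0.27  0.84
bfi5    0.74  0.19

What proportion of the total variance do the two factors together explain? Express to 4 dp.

SS loadings by factor: 1.6706, 1.6539; total = 3.3245.
Total variance with 5 standardized items is 5, so the solution explains 3.3245/5 = 0.6649.

0.6649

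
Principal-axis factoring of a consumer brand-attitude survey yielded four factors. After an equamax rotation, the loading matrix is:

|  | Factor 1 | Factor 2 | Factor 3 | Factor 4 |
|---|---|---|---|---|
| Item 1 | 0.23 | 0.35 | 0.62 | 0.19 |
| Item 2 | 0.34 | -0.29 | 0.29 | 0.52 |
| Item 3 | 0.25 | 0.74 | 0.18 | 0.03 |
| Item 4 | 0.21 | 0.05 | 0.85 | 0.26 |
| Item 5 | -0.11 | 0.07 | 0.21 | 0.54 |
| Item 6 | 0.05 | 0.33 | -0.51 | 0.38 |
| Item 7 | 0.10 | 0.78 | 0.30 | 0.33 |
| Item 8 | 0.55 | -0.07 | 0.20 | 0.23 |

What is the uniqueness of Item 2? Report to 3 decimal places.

h² = 0.34² + (-0.29)² + 0.29² + 0.52² = 0.1156 + 0.0841 + 0.0841 + 0.2704 = 0.5542
Uniqueness u² = 1 − h² = 1 − 0.5542 = 0.4458

0.446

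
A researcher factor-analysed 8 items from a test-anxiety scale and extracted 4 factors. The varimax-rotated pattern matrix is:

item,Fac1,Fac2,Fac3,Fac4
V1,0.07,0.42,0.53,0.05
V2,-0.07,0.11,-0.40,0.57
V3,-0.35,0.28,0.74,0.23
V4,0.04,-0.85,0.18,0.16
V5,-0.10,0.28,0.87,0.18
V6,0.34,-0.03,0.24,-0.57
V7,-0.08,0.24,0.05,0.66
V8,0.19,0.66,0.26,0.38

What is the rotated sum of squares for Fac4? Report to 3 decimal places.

1.343

SS loadings for Fac4 = 0.05² + 0.57² + 0.23² + 0.16² + 0.18² + (-0.57)² + 0.66² + 0.38² = 0.0025 + 0.3249 + 0.0529 + 0.0256 + 0.0324 + 0.3249 + 0.4356 + 0.1444 = 1.3432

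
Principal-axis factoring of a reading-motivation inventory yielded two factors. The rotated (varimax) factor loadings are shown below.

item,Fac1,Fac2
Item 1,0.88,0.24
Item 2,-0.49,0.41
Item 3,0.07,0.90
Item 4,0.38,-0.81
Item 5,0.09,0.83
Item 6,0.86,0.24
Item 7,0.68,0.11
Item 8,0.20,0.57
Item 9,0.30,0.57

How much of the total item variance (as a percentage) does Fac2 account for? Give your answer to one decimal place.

34.4%

SS loadings for Fac2 = 0.24² + 0.41² + 0.90² + (-0.81)² + 0.83² + 0.24² + 0.11² + 0.57² + 0.57² = 3.1002
With 9 standardized items, total variance = 9. Proportion = 3.1002/9 = 0.3445 → 34.45%.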